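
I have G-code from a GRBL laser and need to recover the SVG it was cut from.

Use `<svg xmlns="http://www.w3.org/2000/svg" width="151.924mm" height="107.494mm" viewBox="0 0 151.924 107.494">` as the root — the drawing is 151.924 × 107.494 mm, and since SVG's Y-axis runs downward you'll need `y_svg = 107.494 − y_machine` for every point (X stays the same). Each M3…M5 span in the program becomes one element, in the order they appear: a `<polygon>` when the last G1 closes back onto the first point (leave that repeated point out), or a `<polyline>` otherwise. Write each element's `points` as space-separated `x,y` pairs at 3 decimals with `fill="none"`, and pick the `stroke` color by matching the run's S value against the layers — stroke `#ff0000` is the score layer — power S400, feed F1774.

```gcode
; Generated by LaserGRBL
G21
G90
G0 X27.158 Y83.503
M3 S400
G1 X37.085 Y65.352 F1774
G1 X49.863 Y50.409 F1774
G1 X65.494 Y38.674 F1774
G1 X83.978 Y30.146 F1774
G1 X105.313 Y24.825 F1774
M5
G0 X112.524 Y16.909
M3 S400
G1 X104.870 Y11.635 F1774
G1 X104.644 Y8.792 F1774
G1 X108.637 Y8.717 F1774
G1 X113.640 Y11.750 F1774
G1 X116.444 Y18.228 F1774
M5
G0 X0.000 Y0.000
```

y_svg = 107.494 − y_m. Every run uses S400, so all elements get stroke `#ff0000` (score).

[1] open run; points: 27.158,23.991 37.085,42.142 49.863,57.085 65.494,68.820 83.978,77.348 105.313,82.669

[2] open run; points: 112.524,90.585 104.870,95.859 104.644,98.702 108.637,98.777 113.640,95.744 116.444,89.266

<svg xmlns="http://www.w3.org/2000/svg" width="151.924mm" height="107.494mm" viewBox="0 0 151.924 107.494">
  <polyline points="27.158,23.991 37.085,42.142 49.863,57.085 65.494,68.820 83.978,77.348 105.313,82.669" fill="none" stroke="#ff0000"/>
  <polyline points="112.524,90.585 104.870,95.859 104.644,98.702 108.637,98.777 113.640,95.744 116.444,89.266" fill="none" stroke="#ff0000"/>
</svg>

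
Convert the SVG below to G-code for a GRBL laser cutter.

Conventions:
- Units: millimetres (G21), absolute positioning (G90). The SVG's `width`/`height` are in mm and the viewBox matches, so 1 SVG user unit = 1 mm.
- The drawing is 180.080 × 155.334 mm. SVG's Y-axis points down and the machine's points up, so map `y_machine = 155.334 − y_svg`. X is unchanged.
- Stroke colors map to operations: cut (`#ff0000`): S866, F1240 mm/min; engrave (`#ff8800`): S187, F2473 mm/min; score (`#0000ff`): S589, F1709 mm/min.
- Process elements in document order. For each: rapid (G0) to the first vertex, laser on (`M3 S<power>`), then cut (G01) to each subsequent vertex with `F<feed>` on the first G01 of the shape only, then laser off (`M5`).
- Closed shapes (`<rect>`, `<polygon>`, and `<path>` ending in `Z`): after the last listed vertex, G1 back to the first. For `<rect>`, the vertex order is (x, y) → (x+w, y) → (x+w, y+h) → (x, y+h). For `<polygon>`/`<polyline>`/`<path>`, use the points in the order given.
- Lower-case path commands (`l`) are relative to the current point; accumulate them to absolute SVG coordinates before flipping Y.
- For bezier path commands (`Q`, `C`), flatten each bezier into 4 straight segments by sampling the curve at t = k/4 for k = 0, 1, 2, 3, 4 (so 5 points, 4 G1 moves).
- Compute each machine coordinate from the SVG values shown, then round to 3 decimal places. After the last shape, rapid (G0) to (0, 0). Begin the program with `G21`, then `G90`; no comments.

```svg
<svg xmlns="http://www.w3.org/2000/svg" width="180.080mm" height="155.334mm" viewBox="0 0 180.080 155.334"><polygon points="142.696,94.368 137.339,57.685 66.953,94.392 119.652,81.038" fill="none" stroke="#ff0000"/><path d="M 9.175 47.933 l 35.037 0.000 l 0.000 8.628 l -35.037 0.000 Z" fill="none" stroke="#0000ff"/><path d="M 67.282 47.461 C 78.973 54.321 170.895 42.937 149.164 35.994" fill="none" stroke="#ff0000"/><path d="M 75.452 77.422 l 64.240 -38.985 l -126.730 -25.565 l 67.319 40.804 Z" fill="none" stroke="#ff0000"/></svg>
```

G21
G90
G0 X142.696 Y60.966
M3 S866
G01 X137.339 Y97.649 F1240
G01 X66.953 Y60.942
G01 X119.652 Y74.296
G01 X142.696 Y60.966
M5
G0 X9.175 Y107.401
M3 S589
G01 X44.212 Y107.401 F1709
G01 X44.212 Y98.773
G01 X9.175 Y98.773
G01 X9.175 Y107.401
M5
G0 X67.282 Y107.873
M3 S866
G01 X88.064 Y105.794 F1240
G01 X120.756 Y108.430
G01 X147.182 Y113.655
G01 X149.164 Y119.340
M5
G0 X75.452 Y77.912
M3 S866
G01 X139.692 Y116.897 F1240
G01 X12.962 Y142.462
G01 X80.281 Y101.658
G01 X75.452 Y77.912
M5
G0 X0.000 Y0.000

Since the viewBox matches the mm dimensions, user units are millimetres directly. The only transform is the Y-flip y_m = 155.334 − y_svg.

Shape 1 is a closed polygon drawn with `<polygon>`. Its stroke #ff0000 means cut at S866, F1240. After flipping Y the toolpath is (142.696,60.966) → (137.339,97.649) → (66.953,60.942) → (119.652,74.296) → (142.696,60.966), returning to the start.

Shape 2 is a rectangle drawn with `<path>`. Its stroke #0000ff means score at S589, F1709. After flipping Y the toolpath is (9.175,107.401) → (44.212,107.401) → (44.212,98.773) → (9.175,98.773) → (9.175,107.401), returning to the start.

Shape 3 is a cubic bezier drawn with `<path>`. Its stroke #ff0000 means cut at S866, F1240. After flipping Y the toolpath is (67.282,107.873) → (88.064,105.794) → (120.756,108.430) → (147.182,113.655) → (149.164,119.340).

Shape 4 is a closed polygon drawn with `<path>`. Its stroke #ff0000 means cut at S866, F1240. After flipping Y the toolpath is (75.452,77.912) → (139.692,116.897) → (12.962,142.462) → (80.281,101.658) → (75.452,77.912), returning to the start.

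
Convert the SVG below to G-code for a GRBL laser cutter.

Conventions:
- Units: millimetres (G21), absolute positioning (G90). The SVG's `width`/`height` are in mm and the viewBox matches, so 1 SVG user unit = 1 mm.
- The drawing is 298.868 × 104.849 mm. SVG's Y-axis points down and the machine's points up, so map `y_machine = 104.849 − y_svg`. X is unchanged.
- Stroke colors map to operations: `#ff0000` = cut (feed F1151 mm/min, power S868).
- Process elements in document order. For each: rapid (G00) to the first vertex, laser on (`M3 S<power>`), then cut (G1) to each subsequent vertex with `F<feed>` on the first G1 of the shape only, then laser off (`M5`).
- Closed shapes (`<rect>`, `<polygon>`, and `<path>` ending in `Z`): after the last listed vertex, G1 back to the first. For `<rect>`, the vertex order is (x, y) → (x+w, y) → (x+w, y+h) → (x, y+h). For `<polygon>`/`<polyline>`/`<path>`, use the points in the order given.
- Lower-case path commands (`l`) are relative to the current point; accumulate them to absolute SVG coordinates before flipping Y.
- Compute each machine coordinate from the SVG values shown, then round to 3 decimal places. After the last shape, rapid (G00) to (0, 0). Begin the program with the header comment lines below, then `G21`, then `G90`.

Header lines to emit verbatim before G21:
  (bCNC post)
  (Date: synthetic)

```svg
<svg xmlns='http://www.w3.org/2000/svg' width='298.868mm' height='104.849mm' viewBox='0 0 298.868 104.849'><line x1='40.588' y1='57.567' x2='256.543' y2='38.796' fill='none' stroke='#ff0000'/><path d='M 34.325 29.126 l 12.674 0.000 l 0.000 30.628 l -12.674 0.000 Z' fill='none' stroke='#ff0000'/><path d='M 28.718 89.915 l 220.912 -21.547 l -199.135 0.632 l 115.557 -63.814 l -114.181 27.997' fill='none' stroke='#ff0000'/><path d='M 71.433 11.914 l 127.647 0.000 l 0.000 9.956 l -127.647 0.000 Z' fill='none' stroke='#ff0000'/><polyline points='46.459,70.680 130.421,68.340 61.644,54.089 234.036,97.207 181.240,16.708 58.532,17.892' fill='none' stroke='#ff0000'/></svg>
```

(bCNC post)
(Date: synthetic)
G21
G90
G00 X40.588 Y47.282
M3 S868
G1 X256.543 Y66.053 F1151
M5
G00 X34.325 Y75.723
M3 S868
G1 X46.999 Y75.723 F1151
G1 X46.999 Y45.095
G1 X34.325 Y45.095
G1 X34.325 Y75.723
M5
G00 X28.718 Y14.934
M3 S868
G1 X249.630 Y36.481 F1151
G1 X50.495 Y35.849
G1 X166.052 Y99.663
G1 X51.871 Y71.666
M5
G00 X71.433 Y92.935
M3 S868
G1 X199.080 Y92.935 F1151
G1 X199.080 Y82.979
G1 X71.433 Y82.979
G1 X71.433 Y92.935
M5
G00 X46.459 Y34.169
M3 S868
G1 X130.421 Y36.509 F1151
G1 X61.644 Y50.760
G1 X234.036 Y7.642
G1 X181.240 Y88.141
G1 X58.532 Y86.957
M5
G00 X0.000 Y0.000

viewBox `0 0 298.868 104.849` with mm width/height → 1 unit = 1 mm. Flip: y_m = 104.849 − y_svg.

**Shape 1** — `<line>` line segment, stroke `#ff0000` → cut (S868, F1151). Machine vertices: (40.588,47.282) → (256.543,66.053). Open path.

**Shape 2** — `<path>` rectangle, stroke `#ff0000` → cut (S868, F1151). Machine vertices: (34.325,75.723) → (46.999,75.723) → (46.999,45.095) → (34.325,45.095) → (34.325,75.723). Closed: final G1 returns to the first vertex.

**Shape 3** — `<path>` open polyline, stroke `#ff0000` → cut (S868, F1151). Machine vertices: (28.718,14.934) → (249.630,36.481) → (50.495,35.849) → (166.052,99.663) → (51.871,71.666). Open path.

**Shape 4** — `<path>` rectangle, stroke `#ff0000` → cut (S868, F1151). Machine vertices: (71.433,92.935) → (199.080,92.935) → (199.080,82.979) → (71.433,82.979) → (71.433,92.935). Closed: final G1 returns to the first vertex.

**Shape 5** — `<polyline>` open polyline, stroke `#ff0000` → cut (S868, F1151). Machine vertices: (46.459,34.169) → (130.421,36.509) → (61.644,50.760) → (234.036,7.642) → (181.240,88.141) → (58.532,86.957). Open path.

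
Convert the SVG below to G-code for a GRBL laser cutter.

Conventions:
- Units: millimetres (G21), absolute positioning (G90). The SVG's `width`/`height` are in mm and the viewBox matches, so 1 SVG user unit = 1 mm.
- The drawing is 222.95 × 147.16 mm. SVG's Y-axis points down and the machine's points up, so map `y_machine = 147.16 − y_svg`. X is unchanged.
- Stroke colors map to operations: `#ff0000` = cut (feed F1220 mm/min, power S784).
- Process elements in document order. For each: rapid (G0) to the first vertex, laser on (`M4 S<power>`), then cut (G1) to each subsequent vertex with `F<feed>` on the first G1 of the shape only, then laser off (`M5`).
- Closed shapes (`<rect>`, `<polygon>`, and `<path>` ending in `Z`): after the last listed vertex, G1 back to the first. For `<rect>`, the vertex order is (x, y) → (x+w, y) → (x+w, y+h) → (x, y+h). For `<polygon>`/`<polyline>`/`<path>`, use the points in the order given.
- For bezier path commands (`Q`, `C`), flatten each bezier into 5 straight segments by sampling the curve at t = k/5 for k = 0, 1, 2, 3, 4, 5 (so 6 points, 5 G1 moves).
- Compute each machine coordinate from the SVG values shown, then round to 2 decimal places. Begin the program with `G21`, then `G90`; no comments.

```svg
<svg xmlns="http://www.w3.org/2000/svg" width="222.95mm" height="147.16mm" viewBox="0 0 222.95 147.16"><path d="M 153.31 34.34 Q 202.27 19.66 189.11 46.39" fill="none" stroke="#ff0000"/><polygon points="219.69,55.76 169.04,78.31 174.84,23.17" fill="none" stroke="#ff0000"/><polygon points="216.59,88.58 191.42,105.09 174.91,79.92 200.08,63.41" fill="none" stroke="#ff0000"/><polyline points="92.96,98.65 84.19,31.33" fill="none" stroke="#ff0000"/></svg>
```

1 u = 1 mm; y_m = 147.16 − y.

[1] `<path>` quadratic bezier, #ff0000→cut S784 F1220: (153.31,112.82) → (170.41,117.04) → (182.54,117.94) → (189.70,115.53) → (191.89,109.81) → (189.11,100.77)

[2] `<polygon>` regular polygon, #ff0000→cut S784 F1220: (219.69,91.40) → (169.04,68.85) → (174.84,123.99) → (219.69,91.40) (closed)

[3] `<polygon>` regular polygon, #ff0000→cut S784 F1220: (216.59,58.58) → (191.42,42.07) → (174.91,67.24) → (200.08,83.75) → (216.59,58.58) (closed)

[4] `<polyline>` line segment, #ff0000→cut S784 F1220: (92.96,48.51) → (84.19,115.83)

G21
G90
G0 X153.31 Y112.82
M4 S784
G1 X170.41 Y117.04 F1220
G1 X182.54 Y117.94
G1 X189.70 Y115.53
G1 X191.89 Y109.81
G1 X189.11 Y100.77
M5
G0 X219.69 Y91.40
M4 S784
G1 X169.04 Y68.85 F1220
G1 X174.84 Y123.99
G1 X219.69 Y91.40
M5
G0 X216.59 Y58.58
M4 S784
G1 X191.42 Y42.07 F1220
G1 X174.91 Y67.24
G1 X200.08 Y83.75
G1 X216.59 Y58.58
M5
G0 X92.96 Y48.51
M4 S784
G1 X84.19 Y115.83 F1220
M5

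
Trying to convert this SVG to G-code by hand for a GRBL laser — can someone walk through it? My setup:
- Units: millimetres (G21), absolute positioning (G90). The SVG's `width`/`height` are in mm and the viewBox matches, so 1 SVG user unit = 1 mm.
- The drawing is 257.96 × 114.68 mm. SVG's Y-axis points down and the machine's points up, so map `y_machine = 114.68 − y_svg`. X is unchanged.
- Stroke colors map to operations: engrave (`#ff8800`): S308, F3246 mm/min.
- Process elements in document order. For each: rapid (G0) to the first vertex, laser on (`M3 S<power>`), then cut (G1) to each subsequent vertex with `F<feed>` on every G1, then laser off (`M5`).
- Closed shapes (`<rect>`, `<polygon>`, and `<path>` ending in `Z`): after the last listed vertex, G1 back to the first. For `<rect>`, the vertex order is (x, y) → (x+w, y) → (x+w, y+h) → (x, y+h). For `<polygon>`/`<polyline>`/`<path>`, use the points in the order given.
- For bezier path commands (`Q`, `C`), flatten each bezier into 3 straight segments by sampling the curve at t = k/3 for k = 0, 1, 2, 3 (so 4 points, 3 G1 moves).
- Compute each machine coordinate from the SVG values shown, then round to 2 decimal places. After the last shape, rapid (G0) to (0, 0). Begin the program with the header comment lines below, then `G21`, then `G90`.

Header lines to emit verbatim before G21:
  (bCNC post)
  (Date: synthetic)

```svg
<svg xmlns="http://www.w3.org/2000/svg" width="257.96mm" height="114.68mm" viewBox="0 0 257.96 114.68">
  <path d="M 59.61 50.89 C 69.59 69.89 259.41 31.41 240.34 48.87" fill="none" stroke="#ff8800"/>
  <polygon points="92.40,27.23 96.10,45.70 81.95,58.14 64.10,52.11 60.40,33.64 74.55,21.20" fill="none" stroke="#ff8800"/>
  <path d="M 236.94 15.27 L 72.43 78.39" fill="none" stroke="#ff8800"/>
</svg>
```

(bCNC post)
(Date: synthetic)
G21
G90
G0 X59.61 Y63.79
M3 S308
G1 X115.14 Y59.75 F3246
G1 X204.18 Y68.82 F3246
G1 X240.34 Y65.81 F3246
M5
G0 X92.40 Y87.45
M3 S308
G1 X96.10 Y68.98 F3246
G1 X81.95 Y56.54 F3246
G1 X64.10 Y62.57 F3246
G1 X60.40 Y81.04 F3246
G1 X74.55 Y93.48 F3246
G1 X92.40 Y87.45 F3246
M5
G0 X236.94 Y99.41
M3 S308
G1 X72.43 Y36.29 F3246
M5
G0 X0.00 Y0.00

viewBox `0 0 257.96 114.68` with mm width/height → 1 unit = 1 mm. Flip: y_m = 114.68 − y_svg.

**Shape 1** — `<path>` cubic bezier, stroke `#ff8800` → engrave (S308, F3246). Control points (SVG): P0=(59.61,50.89), P1=(69.59,69.89), P2=(259.41,31.41), P3=(240.34,48.87); sampled at t=k/3. Machine vertices: (59.61,63.79) → (115.14,59.75) → (204.18,68.82) → (240.34,65.81). Open path.

**Shape 2** — `<polygon>` regular polygon, stroke `#ff8800` → engrave (S308, F3246). Machine vertices: (92.40,87.45) → (96.10,68.98) → (81.95,56.54) → (64.10,62.57) → (60.40,81.04) → (74.55,93.48) → (92.40,87.45). Closed: final G1 returns to the first vertex.

**Shape 3** — `<path>` line segment, stroke `#ff8800` → engrave (S308, F3246). Machine vertices: (236.94,99.41) → (72.43,36.29). Open path.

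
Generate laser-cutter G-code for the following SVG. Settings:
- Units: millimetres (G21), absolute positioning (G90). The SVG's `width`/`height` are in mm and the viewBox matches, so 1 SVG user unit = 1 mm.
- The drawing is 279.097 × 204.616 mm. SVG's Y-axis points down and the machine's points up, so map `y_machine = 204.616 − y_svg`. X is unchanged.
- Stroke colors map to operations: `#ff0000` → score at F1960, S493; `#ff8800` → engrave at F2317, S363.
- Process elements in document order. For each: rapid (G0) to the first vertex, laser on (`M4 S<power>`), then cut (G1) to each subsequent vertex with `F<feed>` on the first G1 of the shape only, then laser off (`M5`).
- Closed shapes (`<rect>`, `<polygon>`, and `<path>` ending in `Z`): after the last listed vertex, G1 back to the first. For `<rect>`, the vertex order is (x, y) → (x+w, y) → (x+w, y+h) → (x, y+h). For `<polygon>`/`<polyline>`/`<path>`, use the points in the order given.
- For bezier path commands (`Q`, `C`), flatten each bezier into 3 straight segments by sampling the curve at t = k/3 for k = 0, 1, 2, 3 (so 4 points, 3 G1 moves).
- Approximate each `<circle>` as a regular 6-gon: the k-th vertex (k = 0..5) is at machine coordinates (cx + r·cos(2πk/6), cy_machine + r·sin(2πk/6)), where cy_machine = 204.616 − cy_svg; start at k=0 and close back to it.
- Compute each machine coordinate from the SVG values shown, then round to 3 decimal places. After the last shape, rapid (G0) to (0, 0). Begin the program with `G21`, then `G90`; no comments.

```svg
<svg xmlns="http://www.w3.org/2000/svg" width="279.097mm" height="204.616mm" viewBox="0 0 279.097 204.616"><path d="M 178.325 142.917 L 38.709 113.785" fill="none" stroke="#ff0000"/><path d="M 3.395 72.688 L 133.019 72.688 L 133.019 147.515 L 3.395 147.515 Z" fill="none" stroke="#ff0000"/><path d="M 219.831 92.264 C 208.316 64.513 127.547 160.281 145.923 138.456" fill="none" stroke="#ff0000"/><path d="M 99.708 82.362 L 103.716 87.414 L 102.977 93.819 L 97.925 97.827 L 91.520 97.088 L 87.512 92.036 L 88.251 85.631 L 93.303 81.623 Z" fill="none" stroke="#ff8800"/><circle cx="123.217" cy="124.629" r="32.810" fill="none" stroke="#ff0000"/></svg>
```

1 u = 1 mm; y_m = 204.616 − y.

[1] `<path>` line segment, #ff0000→score S493 F1960: (178.325,61.699) → (38.709,90.831)

[2] `<path>` rectangle, #ff0000→score S493 F1960: (3.395,131.928) → (133.019,131.928) → (133.019,57.101) → (3.395,57.101) → (3.395,131.928) (closed)

[3] `<path>` cubic bezier, #ff0000→score S493 F1960: (219.831,112.352) → (191.468,107.860) → (154.358,74.603) → (145.923,66.160)

[4] `<path>` regular polygon, #ff8800→engrave S363 F2317: (99.708,122.254) → (103.716,117.202) → (102.977,110.797) → (97.925,106.789) → (91.520,107.528) → (87.512,112.580) → (88.251,118.985) → (93.303,122.993) → (99.708,122.254) (closed)

[5] `<circle>` circle, #ff0000→score S493 F1960: (156.027,79.987) → (139.622,108.401) → (106.812,108.401) → (90.407,79.987) → (106.812,51.573) → (139.622,51.573) → (156.027,79.987) (closed)

G21
G90
G0 X178.325 Y61.699
M4 S493
G1 X38.709 Y90.831 F1960
M5
G0 X3.395 Y131.928
M4 S493
G1 X133.019 Y131.928 F1960
G1 X133.019 Y57.101
G1 X3.395 Y57.101
G1 X3.395 Y131.928
M5
G0 X219.831 Y112.352
M4 S493
G1 X191.468 Y107.860 F1960
G1 X154.358 Y74.603
G1 X145.923 Y66.160
M5
G0 X99.708 Y122.254
M4 S363
G1 X103.716 Y117.202 F2317
G1 X102.977 Y110.797
G1 X97.925 Y106.789
G1 X91.520 Y107.528
G1 X87.512 Y112.580
G1 X88.251 Y118.985
G1 X93.303 Y122.993
G1 X99.708 Y122.254
M5
G0 X156.027 Y79.987
M4 S493
G1 X139.622 Y108.401 F1960
G1 X106.812 Y108.401
G1 X90.407 Y79.987
G1 X106.812 Y51.573
G1 X139.622 Y51.573
G1 X156.027 Y79.987
M5
G0 X0.000 Y0.000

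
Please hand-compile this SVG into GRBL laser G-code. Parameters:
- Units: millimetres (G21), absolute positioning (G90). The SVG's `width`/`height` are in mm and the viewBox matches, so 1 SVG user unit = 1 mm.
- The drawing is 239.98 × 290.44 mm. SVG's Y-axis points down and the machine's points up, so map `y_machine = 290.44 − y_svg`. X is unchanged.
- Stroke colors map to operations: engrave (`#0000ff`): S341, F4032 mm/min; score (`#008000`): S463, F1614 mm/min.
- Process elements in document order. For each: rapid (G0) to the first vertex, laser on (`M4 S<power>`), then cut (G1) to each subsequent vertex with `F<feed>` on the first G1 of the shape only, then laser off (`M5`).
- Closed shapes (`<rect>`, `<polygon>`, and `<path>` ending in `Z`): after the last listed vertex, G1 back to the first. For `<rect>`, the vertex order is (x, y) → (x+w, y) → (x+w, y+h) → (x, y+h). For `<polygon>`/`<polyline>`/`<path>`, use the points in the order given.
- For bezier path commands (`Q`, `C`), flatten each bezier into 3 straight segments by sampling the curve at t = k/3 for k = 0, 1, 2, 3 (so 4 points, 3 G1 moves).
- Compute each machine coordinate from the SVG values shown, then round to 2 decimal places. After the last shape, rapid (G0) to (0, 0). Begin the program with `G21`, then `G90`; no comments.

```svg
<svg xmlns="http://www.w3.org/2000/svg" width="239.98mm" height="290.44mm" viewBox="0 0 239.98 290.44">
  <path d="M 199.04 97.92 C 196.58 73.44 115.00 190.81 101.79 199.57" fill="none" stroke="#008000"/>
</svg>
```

viewBox `0 0 239.98 290.44` with mm width/height → 1 unit = 1 mm. Flip: y_m = 290.44 − y_svg.

**Shape 1** — `<path>` cubic bezier, stroke `#008000` → score (S463, F1614). Control points (SVG): P0=(199.04,97.92), P1=(196.58,73.44), P2=(115.00,190.81), P3=(101.79,199.57); sampled at t=k/3. Machine vertices: (199.04,192.52) → (175.67,178.99) → (132.33,126.56) → (101.79,90.87). Open path.

G21
G90
G0 X199.04 Y192.52
M4 S463
G1 X175.67 Y178.99 F1614
G1 X132.33 Y126.56
G1 X101.79 Y90.87
M5
G0 X0.00 Y0.00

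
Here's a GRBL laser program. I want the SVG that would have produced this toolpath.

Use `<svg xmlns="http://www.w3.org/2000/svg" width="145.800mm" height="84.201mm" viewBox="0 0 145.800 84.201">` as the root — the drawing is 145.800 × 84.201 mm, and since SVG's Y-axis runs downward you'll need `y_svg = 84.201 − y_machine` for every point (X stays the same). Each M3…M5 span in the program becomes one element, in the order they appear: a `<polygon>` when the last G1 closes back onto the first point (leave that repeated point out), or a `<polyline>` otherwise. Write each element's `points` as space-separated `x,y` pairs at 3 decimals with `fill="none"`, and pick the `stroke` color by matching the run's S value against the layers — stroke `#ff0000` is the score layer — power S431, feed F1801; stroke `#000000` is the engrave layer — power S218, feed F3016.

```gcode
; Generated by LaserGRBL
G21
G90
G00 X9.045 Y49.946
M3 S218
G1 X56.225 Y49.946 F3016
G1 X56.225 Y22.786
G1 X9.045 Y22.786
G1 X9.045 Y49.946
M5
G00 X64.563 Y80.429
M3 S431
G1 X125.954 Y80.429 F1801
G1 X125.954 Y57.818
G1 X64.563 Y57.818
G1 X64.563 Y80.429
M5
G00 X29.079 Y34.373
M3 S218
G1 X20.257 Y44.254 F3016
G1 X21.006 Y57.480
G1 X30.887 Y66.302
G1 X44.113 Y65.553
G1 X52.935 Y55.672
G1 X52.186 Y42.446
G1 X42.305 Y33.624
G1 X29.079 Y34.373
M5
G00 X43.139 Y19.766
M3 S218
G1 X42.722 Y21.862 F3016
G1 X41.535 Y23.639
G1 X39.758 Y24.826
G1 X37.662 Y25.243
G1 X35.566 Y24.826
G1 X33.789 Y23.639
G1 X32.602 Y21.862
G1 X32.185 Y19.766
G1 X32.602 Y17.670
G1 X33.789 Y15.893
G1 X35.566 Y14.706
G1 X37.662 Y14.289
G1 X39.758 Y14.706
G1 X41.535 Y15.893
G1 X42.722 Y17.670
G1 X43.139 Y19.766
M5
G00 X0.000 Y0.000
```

<svg xmlns="http://www.w3.org/2000/svg" width="145.800mm" height="84.201mm" viewBox="0 0 145.800 84.201">
  <polygon points="9.045,34.255 56.225,34.255 56.225,61.415 9.045,61.415" fill="none" stroke="#000000"/>
  <polygon points="64.563,3.772 125.954,3.772 125.954,26.383 64.563,26.383" fill="none" stroke="#ff0000"/>
  <polygon points="29.079,49.828 20.257,39.947 21.006,26.721 30.887,17.899 44.113,18.648 52.935,28.529 52.186,41.755 42.305,50.577" fill="none" stroke="#000000"/>
  <polygon points="43.139,64.435 42.722,62.339 41.535,60.562 39.758,59.375 37.662,58.958 35.566,59.375 33.789,60.562 32.602,62.339 32.185,64.435 32.602,66.531 33.789,68.308 35.566,69.495 37.662,69.912 39.758,69.495 41.535,68.308 42.722,66.531" fill="none" stroke="#000000"/>
</svg>

Each laser-on run becomes one SVG element. Flip Y back into SVG space with y_svg = 84.201 − y_machine.

Run 1: power S218 maps to stroke `#000000` (engrave). The run returns to its start, so emit a `<polygon>` with points (Y-flipped): 9.045,34.255 56.225,34.255 56.225,61.415 9.045,61.415.

Run 2: S431 ⇒ score layer `#ff0000`. The run returns to its start, so emit a `<polygon>` with points (Y-flipped): 64.563,3.772 125.954,3.772 125.954,26.383 64.563,26.383.

Run 3: power S218 maps to stroke `#000000` (engrave). The run returns to its start, so emit a `<polygon>` with points (Y-flipped): 29.079,49.828 20.257,39.947 21.006,26.721 30.887,17.899 44.113,18.648 52.935,28.529 52.186,41.755 42.305,50.577.

Run 4: power S218 maps to stroke `#000000` (engrave). The run returns to its start, so emit a `<polygon>` with points (Y-flipped): 43.139,64.435 42.722,62.339 41.535,60.562 39.758,59.375 37.662,58.958 35.566,59.375 33.789,60.562 32.602,62.339 32.185,64.435 32.602,66.531 33.789,68.308 35.566,69.495 37.662,69.912 39.758,69.495 41.535,68.308 42.722,66.531.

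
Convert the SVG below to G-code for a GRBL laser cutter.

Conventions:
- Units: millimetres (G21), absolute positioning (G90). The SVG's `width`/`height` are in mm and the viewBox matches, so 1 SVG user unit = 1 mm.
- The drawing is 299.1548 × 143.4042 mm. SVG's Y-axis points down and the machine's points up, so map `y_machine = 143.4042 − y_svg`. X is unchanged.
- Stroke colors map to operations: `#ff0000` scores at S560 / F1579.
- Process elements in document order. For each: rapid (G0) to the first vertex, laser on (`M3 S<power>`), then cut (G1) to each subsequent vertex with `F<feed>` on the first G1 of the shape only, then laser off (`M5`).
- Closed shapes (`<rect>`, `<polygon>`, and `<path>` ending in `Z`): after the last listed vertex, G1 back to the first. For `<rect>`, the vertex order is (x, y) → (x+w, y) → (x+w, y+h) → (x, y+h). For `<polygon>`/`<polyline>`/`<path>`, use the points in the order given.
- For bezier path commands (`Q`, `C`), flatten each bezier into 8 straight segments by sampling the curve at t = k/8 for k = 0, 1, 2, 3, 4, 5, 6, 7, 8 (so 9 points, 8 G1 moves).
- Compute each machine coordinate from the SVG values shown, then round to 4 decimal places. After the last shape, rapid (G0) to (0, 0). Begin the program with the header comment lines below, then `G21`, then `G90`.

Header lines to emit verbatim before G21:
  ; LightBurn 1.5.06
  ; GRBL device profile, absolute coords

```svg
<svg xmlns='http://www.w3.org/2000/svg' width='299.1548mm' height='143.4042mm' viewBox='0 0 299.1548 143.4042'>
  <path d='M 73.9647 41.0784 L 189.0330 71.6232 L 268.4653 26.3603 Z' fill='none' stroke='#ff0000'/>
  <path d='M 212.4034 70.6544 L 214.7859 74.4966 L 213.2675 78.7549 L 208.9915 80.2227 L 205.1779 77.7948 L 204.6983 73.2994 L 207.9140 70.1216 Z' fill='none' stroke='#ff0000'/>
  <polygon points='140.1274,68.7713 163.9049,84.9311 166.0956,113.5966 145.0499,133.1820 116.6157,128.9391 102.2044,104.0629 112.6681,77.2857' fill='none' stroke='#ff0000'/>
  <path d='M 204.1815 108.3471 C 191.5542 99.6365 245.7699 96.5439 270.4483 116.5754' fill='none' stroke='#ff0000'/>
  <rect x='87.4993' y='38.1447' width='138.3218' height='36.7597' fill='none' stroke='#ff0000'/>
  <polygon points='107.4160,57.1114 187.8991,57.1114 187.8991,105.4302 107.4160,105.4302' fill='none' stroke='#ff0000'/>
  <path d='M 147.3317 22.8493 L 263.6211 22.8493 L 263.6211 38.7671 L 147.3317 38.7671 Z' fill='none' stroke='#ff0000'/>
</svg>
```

; LightBurn 1.5.06
; GRBL device profile, absolute coords
G21
G90
G0 X73.9647 Y102.3258
M3 S560
G1 X189.0330 Y71.7810 F1579
G1 X268.4653 Y117.0439
G1 X73.9647 Y102.3258
M5
G0 X212.4034 Y72.7498
M3 S560
G1 X214.7859 Y68.9076 F1579
G1 X213.2675 Y64.6493
G1 X208.9915 Y63.1815
G1 X205.1779 Y65.6094
G1 X204.6983 Y70.1048
G1 X207.9140 Y73.2826
G1 X212.4034 Y72.7498
M5
G0 X140.1274 Y74.6329
M3 S560
G1 X163.9049 Y58.4731 F1579
G1 X166.0956 Y29.8076
G1 X145.0499 Y10.2222
G1 X116.6157 Y14.4651
G1 X102.2044 Y39.3413
G1 X112.6681 Y66.1185
G1 X140.1274 Y74.6329
M5
G0 X204.1815 Y35.0571
M3 S560
G1 X202.3913 Y38.0260 F1579
G1 X205.7381 Y40.2631
G1 X213.0926 Y41.5633
G1 X223.3253 Y41.7212
G1 X235.3066 Y40.5319
G1 X247.9072 Y37.7902
G1 X259.9976 Y33.2909
G1 X270.4483 Y26.8288
M5
G0 X87.4993 Y105.2595
M3 S560
G1 X225.8211 Y105.2595 F1579
G1 X225.8211 Y68.4998
G1 X87.4993 Y68.4998
G1 X87.4993 Y105.2595
M5
G0 X107.4160 Y86.2928
M3 S560
G1 X187.8991 Y86.2928 F1579
G1 X187.8991 Y37.9740
G1 X107.4160 Y37.9740
G1 X107.4160 Y86.2928
M5
G0 X147.3317 Y120.5549
M3 S560
G1 X263.6211 Y120.5549 F1579
G1 X263.6211 Y104.6371
G1 X147.3317 Y104.6371
G1 X147.3317 Y120.5549
M5
G0 X0.0000 Y0.0000

1 u = 1 mm; y_m = 143.4042 − y.

[1] `<path>` closed polygon, #ff0000→score S560 F1579: (73.9647,102.3258) → (189.0330,71.7810) → (268.4653,117.0439) → (73.9647,102.3258) (closed)

[2] `<path>` regular polygon, #ff0000→score S560 F1579: (212.4034,72.7498) → (214.7859,68.9076) → (213.2675,64.6493) → (208.9915,63.1815) → (205.1779,65.6094) → (204.6983,70.1048) → (207.9140,73.2826) → (212.4034,72.7498) (closed)

[3] `<polygon>` regular polygon, #ff0000→score S560 F1579: (140.1274,74.6329) → (163.9049,58.4731) → (166.0956,29.8076) → (145.0499,10.2222) → (116.6157,14.4651) → (102.2044,39.3413) → (112.6681,66.1185) → (140.1274,74.6329) (closed)

[4] `<path>` cubic bezier, #ff0000→score S560 F1579: (204.1815,35.0571) → (202.3913,38.0260) → (205.7381,40.2631) → (213.0926,41.5633) → (223.3253,41.7212) → (235.3066,40.5319) → (247.9072,37.7902) → (259.9976,33.2909) → (270.4483,26.8288)

[5] `<rect>` rectangle, #ff0000→score S560 F1579: (87.4993,105.2595) → (225.8211,105.2595) → (225.8211,68.4998) → (87.4993,68.4998) → (87.4993,105.2595) (closed)

[6] `<polygon>` rectangle, #ff0000→score S560 F1579: (107.4160,86.2928) → (187.8991,86.2928) → (187.8991,37.9740) → (107.4160,37.9740) → (107.4160,86.2928) (closed)

[7] `<path>` rectangle, #ff0000→score S560 F1579: (147.3317,120.5549) → (263.6211,120.5549) → (263.6211,104.6371) → (147.3317,104.6371) → (147.3317,120.5549) (closed)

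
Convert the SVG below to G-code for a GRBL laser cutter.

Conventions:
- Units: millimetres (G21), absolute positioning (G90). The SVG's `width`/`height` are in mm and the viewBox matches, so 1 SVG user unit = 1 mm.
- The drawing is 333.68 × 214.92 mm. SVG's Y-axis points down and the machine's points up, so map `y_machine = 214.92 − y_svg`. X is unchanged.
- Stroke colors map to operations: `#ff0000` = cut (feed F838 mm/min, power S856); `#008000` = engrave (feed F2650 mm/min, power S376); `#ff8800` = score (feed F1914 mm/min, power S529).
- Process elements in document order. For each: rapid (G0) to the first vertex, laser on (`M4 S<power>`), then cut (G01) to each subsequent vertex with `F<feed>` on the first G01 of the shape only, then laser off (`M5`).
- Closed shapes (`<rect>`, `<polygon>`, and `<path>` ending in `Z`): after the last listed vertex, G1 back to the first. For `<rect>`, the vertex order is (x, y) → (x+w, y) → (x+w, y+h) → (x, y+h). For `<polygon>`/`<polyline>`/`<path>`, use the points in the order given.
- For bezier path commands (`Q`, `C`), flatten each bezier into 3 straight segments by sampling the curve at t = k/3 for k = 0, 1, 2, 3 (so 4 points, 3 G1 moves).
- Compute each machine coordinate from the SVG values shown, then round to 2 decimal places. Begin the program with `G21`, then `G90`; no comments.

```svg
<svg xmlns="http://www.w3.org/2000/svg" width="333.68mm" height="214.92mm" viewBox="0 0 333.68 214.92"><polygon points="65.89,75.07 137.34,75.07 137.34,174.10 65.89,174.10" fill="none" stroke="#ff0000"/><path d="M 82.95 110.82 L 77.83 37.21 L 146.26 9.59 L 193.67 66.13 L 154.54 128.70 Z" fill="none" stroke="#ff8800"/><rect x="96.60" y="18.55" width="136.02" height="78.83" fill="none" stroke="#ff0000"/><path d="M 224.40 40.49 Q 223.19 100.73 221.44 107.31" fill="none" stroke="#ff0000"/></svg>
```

G21
G90
G0 X65.89 Y139.85
M4 S856
G01 X137.34 Y139.85 F838
G01 X137.34 Y40.82
G01 X65.89 Y40.82
G01 X65.89 Y139.85
M5
G0 X82.95 Y104.10
M4 S529
G01 X77.83 Y177.71 F1914
G01 X146.26 Y205.33
G01 X193.67 Y148.79
G01 X154.54 Y86.22
G01 X82.95 Y104.10
M5
G0 X96.60 Y196.37
M4 S856
G01 X232.62 Y196.37 F838
G01 X232.62 Y117.54
G01 X96.60 Y117.54
G01 X96.60 Y196.37
M5
G0 X224.40 Y174.43
M4 S856
G01 X223.53 Y140.23 F838
G01 X222.55 Y117.96
G01 X221.44 Y107.61
M5

viewBox `0 0 333.68 214.92` with mm width/height → 1 unit = 1 mm. Flip: y_m = 214.92 − y_svg.

**Shape 1** — `<polygon>` rectangle, stroke `#ff0000` → cut (S856, F838). Machine vertices: (65.89,139.85) → (137.34,139.85) → (137.34,40.82) → (65.89,40.82) → (65.89,139.85). Closed: final G1 returns to the first vertex.

**Shape 2** — `<path>` regular polygon, stroke `#ff8800` → score (S529, F1914). Machine vertices: (82.95,104.10) → (77.83,177.71) → (146.26,205.33) → (193.67,148.79) → (154.54,86.22) → (82.95,104.10). Closed: final G1 returns to the first vertex.

**Shape 3** — `<rect>` rectangle, stroke `#ff0000` → cut (S856, F838). Machine vertices: (96.60,196.37) → (232.62,196.37) → (232.62,117.54) → (96.60,117.54) → (96.60,196.37). Closed: final G1 returns to the first vertex.

**Shape 4** — `<path>` quadratic bezier, stroke `#ff0000` → cut (S856, F838). Control points (SVG): P0=(224.40,40.49), P1=(223.19,100.73), P2=(221.44,107.31); sampled at t=k/3. Machine vertices: (224.40,174.43) → (223.53,140.23) → (222.55,117.96) → (221.44,107.61). Open path.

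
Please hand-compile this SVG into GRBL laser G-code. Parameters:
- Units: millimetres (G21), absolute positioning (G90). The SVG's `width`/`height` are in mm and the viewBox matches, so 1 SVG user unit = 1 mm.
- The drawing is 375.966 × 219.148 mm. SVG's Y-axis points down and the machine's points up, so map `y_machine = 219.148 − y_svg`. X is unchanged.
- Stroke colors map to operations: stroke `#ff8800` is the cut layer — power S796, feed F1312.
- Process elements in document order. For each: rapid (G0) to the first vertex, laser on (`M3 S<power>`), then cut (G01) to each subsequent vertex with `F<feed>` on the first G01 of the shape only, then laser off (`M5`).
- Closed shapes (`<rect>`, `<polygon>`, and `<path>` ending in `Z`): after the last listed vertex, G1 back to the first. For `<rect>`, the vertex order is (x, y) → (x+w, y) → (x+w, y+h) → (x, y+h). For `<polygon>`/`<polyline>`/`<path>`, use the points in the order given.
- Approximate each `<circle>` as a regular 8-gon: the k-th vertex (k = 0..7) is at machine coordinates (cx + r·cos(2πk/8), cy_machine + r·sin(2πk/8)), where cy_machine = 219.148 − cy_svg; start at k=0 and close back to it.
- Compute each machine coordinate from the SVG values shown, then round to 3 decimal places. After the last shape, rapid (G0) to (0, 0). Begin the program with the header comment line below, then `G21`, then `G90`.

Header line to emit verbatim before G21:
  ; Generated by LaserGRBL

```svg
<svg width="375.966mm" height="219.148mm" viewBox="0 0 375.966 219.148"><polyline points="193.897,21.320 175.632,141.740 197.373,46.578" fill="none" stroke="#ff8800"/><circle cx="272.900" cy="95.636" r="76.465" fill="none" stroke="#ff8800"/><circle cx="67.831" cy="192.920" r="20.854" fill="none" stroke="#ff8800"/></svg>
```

; Generated by LaserGRBL
G21
G90
G0 X193.897 Y197.828
M3 S796
G01 X175.632 Y77.408 F1312
G01 X197.373 Y172.570
M5
G0 X349.365 Y123.512
M3 S796
G01 X326.969 Y177.581 F1312
G01 X272.900 Y199.977
G01 X218.831 Y177.581
G01 X196.435 Y123.512
G01 X218.831 Y69.443
G01 X272.900 Y47.047
G01 X326.969 Y69.443
G01 X349.365 Y123.512
M5
G0 X88.685 Y26.228
M3 S796
G01 X82.577 Y40.974 F1312
G01 X67.831 Y47.082
G01 X53.085 Y40.974
G01 X46.977 Y26.228
G01 X53.085 Y11.482
G01 X67.831 Y5.374
G01 X82.577 Y11.482
G01 X88.685 Y26.228
M5
G0 X0.000 Y0.000

Since the viewBox matches the mm dimensions, user units are millimetres directly. The only transform is the Y-flip y_m = 219.148 − y_svg.

Shape 1 is a open polyline drawn with `<polyline>`. Its stroke #ff8800 means cut at S796, F1312. After flipping Y the toolpath is (193.897,197.828) → (175.632,77.408) → (197.373,172.570).

Shape 2 is a circle drawn with `<circle>`. Its stroke #ff8800 means cut at S796, F1312. After flipping Y the toolpath is (349.365,123.512) → (326.969,177.581) → (272.900,199.977) → (218.831,177.581) → (196.435,123.512) → (218.831,69.443) → (272.900,47.047) → (326.969,69.443) → (349.365,123.512), returning to the start.

Shape 3 is a circle drawn with `<circle>`. Its stroke #ff8800 means cut at S796, F1312. After flipping Y the toolpath is (88.685,26.228) → (82.577,40.974) → (67.831,47.082) → (53.085,40.974) → (46.977,26.228) → (53.085,11.482) → (67.831,5.374) → (82.577,11.482) → (88.685,26.228), returning to the start.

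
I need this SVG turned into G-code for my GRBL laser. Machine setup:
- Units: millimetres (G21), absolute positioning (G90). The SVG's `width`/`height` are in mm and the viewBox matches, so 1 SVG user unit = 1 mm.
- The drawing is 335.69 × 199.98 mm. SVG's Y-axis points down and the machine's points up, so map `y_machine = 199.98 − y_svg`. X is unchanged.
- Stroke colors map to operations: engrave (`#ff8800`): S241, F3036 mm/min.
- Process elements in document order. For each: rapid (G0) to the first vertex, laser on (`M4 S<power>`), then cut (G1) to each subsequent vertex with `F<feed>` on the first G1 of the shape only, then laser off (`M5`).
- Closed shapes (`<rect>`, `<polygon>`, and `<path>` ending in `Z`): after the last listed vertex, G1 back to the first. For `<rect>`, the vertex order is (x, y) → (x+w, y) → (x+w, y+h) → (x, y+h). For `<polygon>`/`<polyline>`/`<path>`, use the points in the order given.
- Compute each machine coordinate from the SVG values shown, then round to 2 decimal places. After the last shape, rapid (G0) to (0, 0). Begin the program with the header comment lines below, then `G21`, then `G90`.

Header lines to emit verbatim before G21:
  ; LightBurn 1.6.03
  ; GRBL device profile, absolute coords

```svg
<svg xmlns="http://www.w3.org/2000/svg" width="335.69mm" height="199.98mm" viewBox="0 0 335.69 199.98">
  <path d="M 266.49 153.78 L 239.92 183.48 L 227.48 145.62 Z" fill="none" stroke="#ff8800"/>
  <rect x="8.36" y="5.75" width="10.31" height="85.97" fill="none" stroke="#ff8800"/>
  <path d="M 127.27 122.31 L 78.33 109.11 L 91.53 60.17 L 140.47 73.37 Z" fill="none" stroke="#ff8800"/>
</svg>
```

; LightBurn 1.6.03
; GRBL device profile, absolute coords
G21
G90
G0 X266.49 Y46.20
M4 S241
G1 X239.92 Y16.50 F3036
G1 X227.48 Y54.36
G1 X266.49 Y46.20
M5
G0 X8.36 Y194.23
M4 S241
G1 X18.67 Y194.23 F3036
G1 X18.67 Y108.26
G1 X8.36 Y108.26
G1 X8.36 Y194.23
M5
G0 X127.27 Y77.67
M4 S241
G1 X78.33 Y90.87 F3036
G1 X91.53 Y139.81
G1 X140.47 Y126.61
G1 X127.27 Y77.67
M5
G0 X0.00 Y0.00

1 u = 1 mm; y_m = 199.98 − y.

[1] `<path>` regular polygon, #ff8800→engrave S241 F3036: (266.49,46.20) → (239.92,16.50) → (227.48,54.36) → (266.49,46.20) (closed)

[2] `<rect>` rectangle, #ff8800→engrave S241 F3036: (8.36,194.23) → (18.67,194.23) → (18.67,108.26) → (8.36,108.26) → (8.36,194.23) (closed)

[3] `<path>` regular polygon, #ff8800→engrave S241 F3036: (127.27,77.67) → (78.33,90.87) → (91.53,139.81) → (140.47,126.61) → (127.27,77.67) (closed)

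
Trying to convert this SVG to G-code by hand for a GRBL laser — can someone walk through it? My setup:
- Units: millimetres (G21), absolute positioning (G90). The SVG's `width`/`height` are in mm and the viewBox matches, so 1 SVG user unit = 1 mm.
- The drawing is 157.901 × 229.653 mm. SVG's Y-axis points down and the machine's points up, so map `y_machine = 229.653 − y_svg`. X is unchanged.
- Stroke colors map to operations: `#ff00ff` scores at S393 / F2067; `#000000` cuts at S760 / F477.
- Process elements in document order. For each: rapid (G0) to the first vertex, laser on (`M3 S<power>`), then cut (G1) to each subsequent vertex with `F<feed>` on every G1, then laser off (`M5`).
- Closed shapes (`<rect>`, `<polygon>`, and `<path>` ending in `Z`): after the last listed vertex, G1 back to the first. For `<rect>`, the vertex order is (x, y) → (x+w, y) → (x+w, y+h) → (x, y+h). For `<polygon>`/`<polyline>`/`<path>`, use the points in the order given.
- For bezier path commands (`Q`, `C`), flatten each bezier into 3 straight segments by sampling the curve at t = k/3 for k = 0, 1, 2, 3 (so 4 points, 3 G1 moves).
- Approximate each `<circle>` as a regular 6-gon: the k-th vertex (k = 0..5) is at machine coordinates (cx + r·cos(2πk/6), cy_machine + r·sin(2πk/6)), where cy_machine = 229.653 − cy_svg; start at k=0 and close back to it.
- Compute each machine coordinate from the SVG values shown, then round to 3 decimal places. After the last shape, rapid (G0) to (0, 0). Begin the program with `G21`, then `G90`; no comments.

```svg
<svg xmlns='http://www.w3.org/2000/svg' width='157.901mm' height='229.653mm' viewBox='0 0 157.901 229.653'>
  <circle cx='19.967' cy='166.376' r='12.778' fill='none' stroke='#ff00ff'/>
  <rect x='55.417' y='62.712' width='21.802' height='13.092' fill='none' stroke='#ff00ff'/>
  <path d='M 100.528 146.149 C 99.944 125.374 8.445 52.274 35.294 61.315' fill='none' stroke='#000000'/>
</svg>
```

G21
G90
G0 X32.745 Y63.277
M3 S393
G1 X26.356 Y74.343 F2067
G1 X13.578 Y74.343 F2067
G1 X7.189 Y63.277 F2067
G1 X13.578 Y52.211 F2067
G1 X26.356 Y52.211 F2067
G1 X32.745 Y63.277 F2067
M5
G0 X55.417 Y166.941
M3 S393
G1 X77.219 Y166.941 F2067
G1 X77.219 Y153.849 F2067
G1 X55.417 Y153.849 F2067
G1 X55.417 Y166.941 F2067
M5
G0 X100.528 Y83.504
M3 S760
G1 X77.389 Y116.740 F477
G1 X40.144 Y154.979 F477
G1 X35.294 Y168.338 F477
M5
G0 X0.000 Y0.000

viewBox `0 0 157.901 229.653` with mm width/height → 1 unit = 1 mm. Flip: y_m = 229.653 − y_svg.

**Shape 1** — `<circle>` circle, stroke `#ff00ff` → score (S393, F2067). Machine vertices: (32.745,63.277) → (26.356,74.343) → (13.578,74.343) → (7.189,63.277) → (13.578,52.211) → (26.356,52.211) → (32.745,63.277). Closed: final G1 returns to the first vertex.

**Shape 2** — `<rect>` rectangle, stroke `#ff00ff` → score (S393, F2067). Machine vertices: (55.417,166.941) → (77.219,166.941) → (77.219,153.849) → (55.417,153.849) → (55.417,166.941). Closed: final G1 returns to the first vertex.

**Shape 3** — `<path>` cubic bezier, stroke `#000000` → cut (S760, F477). Control points (SVG): P0=(100.528,146.149), P1=(99.944,125.374), P2=(8.445,52.274), P3=(35.294,61.315); sampled at t=k/3. Machine vertices: (100.528,83.504) → (77.389,116.740) → (40.144,154.979) → (35.294,168.338). Open path.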